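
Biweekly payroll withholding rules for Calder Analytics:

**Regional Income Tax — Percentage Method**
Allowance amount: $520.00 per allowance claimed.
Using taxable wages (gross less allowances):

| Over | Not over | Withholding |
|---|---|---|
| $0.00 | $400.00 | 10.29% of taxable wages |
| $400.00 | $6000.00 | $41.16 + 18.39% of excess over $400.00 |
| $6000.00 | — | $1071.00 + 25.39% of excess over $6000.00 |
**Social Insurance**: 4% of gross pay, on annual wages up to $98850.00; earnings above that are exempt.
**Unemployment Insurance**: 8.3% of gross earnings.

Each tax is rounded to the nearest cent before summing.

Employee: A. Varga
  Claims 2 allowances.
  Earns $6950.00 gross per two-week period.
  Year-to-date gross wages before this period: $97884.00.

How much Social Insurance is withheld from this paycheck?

$38.64

Social Insurance: cap $98850.00 − YTD $97884.00 = $966.00 subject; 4% × $966.00 = $38.64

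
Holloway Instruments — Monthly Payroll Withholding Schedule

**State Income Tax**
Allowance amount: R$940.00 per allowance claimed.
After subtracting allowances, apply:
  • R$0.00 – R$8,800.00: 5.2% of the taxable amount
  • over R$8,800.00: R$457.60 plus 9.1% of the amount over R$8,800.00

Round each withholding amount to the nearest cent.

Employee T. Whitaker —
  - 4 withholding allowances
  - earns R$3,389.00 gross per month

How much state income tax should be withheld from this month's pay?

R$0.00

State Income Tax: taxable = R$3,389.00 − 4×R$940.00 = R$-371.00
  Taxable ≤ 0 → R$0.00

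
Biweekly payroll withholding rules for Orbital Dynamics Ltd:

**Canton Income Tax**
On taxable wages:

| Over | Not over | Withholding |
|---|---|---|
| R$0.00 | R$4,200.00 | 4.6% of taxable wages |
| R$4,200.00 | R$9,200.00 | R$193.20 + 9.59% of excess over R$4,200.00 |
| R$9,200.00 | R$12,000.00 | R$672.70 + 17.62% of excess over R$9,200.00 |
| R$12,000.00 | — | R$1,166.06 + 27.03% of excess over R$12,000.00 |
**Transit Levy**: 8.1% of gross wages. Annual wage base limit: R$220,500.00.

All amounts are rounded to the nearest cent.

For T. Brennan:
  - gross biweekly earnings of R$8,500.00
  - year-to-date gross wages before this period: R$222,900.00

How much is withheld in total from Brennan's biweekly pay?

Canton Income Tax: taxable = R$8,500.00
  R$193.20 + 9.59% × (R$8,500.00 − R$4,200.00) = R$193.20 + 9.59% × R$4,300.00 = R$605.57
Transit Levy: YTD R$222,900.00 ≥ cap R$220,500.00 → R$0.00
Total: R$605.57 + R$0.00 = R$605.57

R$605.57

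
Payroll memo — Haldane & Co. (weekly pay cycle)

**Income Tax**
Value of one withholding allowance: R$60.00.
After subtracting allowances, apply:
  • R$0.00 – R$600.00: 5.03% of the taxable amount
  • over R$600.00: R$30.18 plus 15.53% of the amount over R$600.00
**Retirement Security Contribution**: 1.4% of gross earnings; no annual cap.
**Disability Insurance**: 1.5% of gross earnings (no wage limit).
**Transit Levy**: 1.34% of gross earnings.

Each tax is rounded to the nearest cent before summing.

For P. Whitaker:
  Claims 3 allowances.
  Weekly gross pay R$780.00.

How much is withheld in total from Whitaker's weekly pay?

R$63.25

Income Tax: taxable = R$780.00 − 3×R$60.00 = R$600.00
  5.03% × R$600.00 = R$30.18
Retirement Security Contribution: 1.4% × R$780.00 = R$10.92
Disability Insurance: 1.5% × R$780.00 = R$11.70
Transit Levy: 1.34% × R$780.00 = R$10.45
Total: R$30.18 + R$10.92 + R$11.70 + R$10.45 = R$63.25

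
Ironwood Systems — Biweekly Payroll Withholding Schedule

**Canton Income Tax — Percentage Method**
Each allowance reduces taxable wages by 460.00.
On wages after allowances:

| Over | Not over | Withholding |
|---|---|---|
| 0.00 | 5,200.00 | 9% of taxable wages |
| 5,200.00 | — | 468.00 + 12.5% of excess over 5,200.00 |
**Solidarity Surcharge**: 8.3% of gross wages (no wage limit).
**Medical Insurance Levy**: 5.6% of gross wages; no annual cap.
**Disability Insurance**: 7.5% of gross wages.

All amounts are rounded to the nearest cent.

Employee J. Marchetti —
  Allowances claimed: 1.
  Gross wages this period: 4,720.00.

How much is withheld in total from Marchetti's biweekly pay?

Canton Income Tax: taxable = 4,720.00 − 1×460.00 = 4,260.00
  9% × 4,260.00 = 383.40
Solidarity Surcharge: 8.3% × 4,720.00 = 391.76
Medical Insurance Levy: 5.6% × 4,720.00 = 264.32
Disability Insurance: 7.5% × 4,720.00 = 354.00
Total: 383.40 + 391.76 + 264.32 + 354.00 = 1,393.48

1,393.48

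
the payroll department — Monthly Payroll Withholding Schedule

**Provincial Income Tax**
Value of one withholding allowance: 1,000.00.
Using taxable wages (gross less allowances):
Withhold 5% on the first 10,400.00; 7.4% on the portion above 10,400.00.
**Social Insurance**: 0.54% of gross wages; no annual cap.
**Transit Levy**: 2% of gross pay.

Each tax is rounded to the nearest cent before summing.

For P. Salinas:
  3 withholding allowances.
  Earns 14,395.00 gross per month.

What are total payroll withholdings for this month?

959.26

Provincial Income Tax: taxable = 14,395.00 − 3×1,000.00 = 11,395.00
  520.00 + 7.4% × (11,395.00 − 10,400.00) = 520.00 + 7.4% × 995.00 = 593.63
Social Insurance: 0.54% × 14,395.00 = 77.73
Transit Levy: 2% × 14,395.00 = 287.90
Total: 593.63 + 77.73 + 287.90 = 959.26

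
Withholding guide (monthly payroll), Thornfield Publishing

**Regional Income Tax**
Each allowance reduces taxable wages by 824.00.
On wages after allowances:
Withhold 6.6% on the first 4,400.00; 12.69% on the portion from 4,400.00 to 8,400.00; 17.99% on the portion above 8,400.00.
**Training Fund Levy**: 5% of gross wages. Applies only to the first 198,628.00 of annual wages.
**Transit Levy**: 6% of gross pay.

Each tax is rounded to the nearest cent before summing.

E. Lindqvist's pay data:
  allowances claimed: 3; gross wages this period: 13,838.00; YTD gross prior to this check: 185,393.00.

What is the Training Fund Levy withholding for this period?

Training Fund Levy: cap 198,628.00 − YTD 185,393.00 = 13,235.00 subject; 5% × 13,235.00 = 661.75

661.75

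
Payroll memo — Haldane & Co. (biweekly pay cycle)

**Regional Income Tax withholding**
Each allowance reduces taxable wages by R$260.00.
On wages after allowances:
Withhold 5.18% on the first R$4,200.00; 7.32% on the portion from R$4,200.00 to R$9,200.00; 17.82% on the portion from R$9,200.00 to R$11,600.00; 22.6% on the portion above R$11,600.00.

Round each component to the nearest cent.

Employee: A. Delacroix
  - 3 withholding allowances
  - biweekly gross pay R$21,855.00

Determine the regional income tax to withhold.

Regional Income Tax: taxable = R$21,855.00 − 3×R$260.00 = R$21,075.00
  R$1,011.24 + 22.6% × (R$21,075.00 − R$11,600.00) = R$1,011.24 + 22.6% × R$9,475.00 = R$3,152.59

R$3,152.59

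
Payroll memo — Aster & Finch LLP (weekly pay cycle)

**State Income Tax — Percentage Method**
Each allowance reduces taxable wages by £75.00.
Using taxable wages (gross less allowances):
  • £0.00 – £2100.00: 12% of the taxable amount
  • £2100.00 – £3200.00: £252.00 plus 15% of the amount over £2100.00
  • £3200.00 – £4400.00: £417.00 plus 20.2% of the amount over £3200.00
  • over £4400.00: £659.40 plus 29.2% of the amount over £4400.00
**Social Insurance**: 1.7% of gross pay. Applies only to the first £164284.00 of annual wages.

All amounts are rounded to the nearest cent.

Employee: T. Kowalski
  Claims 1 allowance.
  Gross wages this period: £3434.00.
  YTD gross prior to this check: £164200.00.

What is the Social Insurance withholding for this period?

£1.43

Social Insurance: cap £164284.00 − YTD £164200.00 = £84.00 subject; 1.7% × £84.00 = £1.43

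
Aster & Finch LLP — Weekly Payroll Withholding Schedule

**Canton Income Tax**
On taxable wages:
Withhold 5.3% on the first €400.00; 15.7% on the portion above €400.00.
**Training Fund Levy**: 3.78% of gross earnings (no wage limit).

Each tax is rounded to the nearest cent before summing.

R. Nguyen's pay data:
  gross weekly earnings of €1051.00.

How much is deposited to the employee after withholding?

Canton Income Tax: taxable = €1051.00
  €21.20 + 15.7% × (€1051.00 − €400.00) = €21.20 + 15.7% × €651.00 = €123.41
Training Fund Levy: 3.78% × €1051.00 = €39.73
Total withheld: €123.41 + €39.73 = €163.14
Net pay: €1051.00 − €163.14 = €887.86

€887.86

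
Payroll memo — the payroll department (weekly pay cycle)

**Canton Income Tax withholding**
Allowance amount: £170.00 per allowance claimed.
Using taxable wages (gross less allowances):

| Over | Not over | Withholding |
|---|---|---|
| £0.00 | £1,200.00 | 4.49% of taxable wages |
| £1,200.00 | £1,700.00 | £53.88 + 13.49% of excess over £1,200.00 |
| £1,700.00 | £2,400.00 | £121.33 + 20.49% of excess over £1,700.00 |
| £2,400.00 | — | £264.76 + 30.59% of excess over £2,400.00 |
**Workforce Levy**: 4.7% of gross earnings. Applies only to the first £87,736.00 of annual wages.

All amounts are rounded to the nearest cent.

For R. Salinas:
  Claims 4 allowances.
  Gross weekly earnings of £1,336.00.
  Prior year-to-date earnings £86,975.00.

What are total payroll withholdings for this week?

£65.22

Canton Income Tax: taxable = £1,336.00 − 4×£170.00 = £656.00
  4.49% × £656.00 = £29.45
Workforce Levy: cap £87,736.00 − YTD £86,975.00 = £761.00 subject; 4.7% × £761.00 = £35.77
Total: £29.45 + £35.77 = £65.22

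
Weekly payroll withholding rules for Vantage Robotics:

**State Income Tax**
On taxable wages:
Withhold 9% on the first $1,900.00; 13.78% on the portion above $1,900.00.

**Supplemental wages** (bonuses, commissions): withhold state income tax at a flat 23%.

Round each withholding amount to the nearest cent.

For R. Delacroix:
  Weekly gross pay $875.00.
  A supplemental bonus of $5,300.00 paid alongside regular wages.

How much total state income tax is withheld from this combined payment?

State Income Tax: taxable = $875.00
  9% × $875.00 = $78.75
Supplemental (23% flat on bonus): 23% × $5,300.00 = $1,219.00
Total state income tax: $78.75 + $1,219.00 = $1,297.75

$1,297.75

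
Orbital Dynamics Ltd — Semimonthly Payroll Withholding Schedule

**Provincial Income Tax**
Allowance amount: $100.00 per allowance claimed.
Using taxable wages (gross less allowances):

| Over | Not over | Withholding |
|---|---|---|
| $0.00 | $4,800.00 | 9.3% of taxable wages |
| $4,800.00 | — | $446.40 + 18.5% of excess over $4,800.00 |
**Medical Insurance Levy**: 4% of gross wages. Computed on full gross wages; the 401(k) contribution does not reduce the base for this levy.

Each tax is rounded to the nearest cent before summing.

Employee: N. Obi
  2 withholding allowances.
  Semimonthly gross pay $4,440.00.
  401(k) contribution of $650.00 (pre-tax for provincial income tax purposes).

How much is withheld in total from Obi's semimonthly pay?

$511.47

Provincial Income Tax: taxable = $4,440.00 − $650.00 − 2×$100.00 = $3,590.00
  9.3% × $3,590.00 = $333.87
Medical Insurance Levy: 4% × $4,440.00 = $177.60
Total: $333.87 + $177.60 = $511.47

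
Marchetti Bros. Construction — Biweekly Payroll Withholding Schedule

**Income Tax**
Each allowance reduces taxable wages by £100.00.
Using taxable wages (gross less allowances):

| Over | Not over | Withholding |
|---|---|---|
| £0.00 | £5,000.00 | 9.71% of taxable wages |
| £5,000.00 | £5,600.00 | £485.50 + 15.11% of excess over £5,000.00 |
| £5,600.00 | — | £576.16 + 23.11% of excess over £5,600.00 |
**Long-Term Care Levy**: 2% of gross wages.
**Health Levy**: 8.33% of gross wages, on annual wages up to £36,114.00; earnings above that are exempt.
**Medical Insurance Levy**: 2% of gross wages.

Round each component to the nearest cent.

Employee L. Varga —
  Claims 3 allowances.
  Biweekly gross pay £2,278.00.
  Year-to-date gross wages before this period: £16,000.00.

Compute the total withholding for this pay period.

Income Tax: taxable = £2,278.00 − 3×£100.00 = £1,978.00
  9.71% × £1,978.00 = £192.06
Long-Term Care Levy: 2% × £2,278.00 = £45.56
Health Levy: 8.33% × £2,278.00 = £189.76
Medical Insurance Levy: 2% × £2,278.00 = £45.56
Total: £192.06 + £45.56 + £189.76 + £45.56 = £472.94

£472.94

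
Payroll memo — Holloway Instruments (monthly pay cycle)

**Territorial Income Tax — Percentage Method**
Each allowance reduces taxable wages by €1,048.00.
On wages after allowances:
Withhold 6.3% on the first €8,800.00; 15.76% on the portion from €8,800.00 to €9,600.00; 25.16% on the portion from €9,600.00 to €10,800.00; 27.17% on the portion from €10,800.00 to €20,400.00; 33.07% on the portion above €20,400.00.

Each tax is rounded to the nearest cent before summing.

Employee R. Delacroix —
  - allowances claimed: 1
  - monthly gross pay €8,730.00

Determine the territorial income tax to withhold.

€483.97

Territorial Income Tax: taxable = €8,730.00 − 1×€1,048.00 = €7,682.00
  6.3% × €7,682.00 = €483.97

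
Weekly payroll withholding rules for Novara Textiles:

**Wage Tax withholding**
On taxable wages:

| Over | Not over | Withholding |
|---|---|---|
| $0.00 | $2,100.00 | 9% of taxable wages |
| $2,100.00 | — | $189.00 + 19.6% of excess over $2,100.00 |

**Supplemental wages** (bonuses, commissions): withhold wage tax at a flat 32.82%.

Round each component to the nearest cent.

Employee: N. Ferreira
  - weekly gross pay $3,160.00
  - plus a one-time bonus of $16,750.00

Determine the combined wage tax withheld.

$5,894.11

Wage Tax: taxable = $3,160.00
  $189.00 + 19.6% × ($3,160.00 − $2,100.00) = $189.00 + 19.6% × $1,060.00 = $396.76
Supplemental (32.82% flat on bonus): 32.82% × $16,750.00 = $5,497.35
Total wage tax: $396.76 + $5,497.35 = $5,894.11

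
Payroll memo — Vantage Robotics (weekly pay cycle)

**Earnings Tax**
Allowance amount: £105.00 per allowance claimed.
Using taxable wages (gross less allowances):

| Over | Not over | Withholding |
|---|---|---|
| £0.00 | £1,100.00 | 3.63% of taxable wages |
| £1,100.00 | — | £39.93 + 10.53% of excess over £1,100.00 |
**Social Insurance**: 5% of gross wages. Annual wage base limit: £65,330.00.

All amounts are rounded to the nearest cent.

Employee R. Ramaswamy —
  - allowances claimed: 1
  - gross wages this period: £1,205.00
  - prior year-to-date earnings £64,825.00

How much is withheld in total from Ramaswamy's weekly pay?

Earnings Tax: taxable = £1,205.00 − 1×£105.00 = £1,100.00
  3.63% × £1,100.00 = £39.93
Social Insurance: cap £65,330.00 − YTD £64,825.00 = £505.00 subject; 5% × £505.00 = £25.25
Total: £39.93 + £25.25 = £65.18

£65.18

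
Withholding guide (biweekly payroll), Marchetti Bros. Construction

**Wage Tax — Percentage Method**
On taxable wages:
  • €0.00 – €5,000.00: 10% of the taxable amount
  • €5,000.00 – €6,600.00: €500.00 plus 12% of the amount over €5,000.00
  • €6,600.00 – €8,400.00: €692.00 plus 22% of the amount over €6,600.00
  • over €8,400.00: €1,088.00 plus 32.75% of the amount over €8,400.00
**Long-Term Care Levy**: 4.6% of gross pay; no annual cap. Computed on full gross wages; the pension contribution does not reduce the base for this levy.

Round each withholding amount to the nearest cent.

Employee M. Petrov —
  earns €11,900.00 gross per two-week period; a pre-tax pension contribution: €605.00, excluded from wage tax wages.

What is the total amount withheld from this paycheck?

Wage Tax: taxable = €11,900.00 − €605.00 = €11,295.00
  €1,088.00 + 32.75% × (€11,295.00 − €8,400.00) = €1,088.00 + 32.75% × €2,895.00 = €2,036.11
Long-Term Care Levy: 4.6% × €11,900.00 = €547.40
Total: €2,036.11 + €547.40 = €2,583.51

€2,583.51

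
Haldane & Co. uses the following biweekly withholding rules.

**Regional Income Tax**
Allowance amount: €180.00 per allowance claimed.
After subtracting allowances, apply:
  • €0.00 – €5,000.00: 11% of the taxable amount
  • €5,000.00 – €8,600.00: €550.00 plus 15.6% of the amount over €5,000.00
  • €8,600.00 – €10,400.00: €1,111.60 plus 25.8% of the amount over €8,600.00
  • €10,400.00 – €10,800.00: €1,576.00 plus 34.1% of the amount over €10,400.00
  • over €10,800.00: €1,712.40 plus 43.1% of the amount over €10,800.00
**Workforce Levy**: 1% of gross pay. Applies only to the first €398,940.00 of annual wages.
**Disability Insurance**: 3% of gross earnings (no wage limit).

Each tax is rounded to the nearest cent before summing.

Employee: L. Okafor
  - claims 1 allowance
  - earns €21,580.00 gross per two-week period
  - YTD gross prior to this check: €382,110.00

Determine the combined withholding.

€7,096.70

Regional Income Tax: taxable = €21,580.00 − 1×€180.00 = €21,400.00
  €1,712.40 + 43.1% × (€21,400.00 − €10,800.00) = €1,712.40 + 43.1% × €10,600.00 = €6,281.00
Workforce Levy: cap €398,940.00 − YTD €382,110.00 = €16,830.00 subject; 1% × €16,830.00 = €168.30
Disability Insurance: 3% × €21,580.00 = €647.40
Total: €6,281.00 + €168.30 + €647.40 = €7,096.70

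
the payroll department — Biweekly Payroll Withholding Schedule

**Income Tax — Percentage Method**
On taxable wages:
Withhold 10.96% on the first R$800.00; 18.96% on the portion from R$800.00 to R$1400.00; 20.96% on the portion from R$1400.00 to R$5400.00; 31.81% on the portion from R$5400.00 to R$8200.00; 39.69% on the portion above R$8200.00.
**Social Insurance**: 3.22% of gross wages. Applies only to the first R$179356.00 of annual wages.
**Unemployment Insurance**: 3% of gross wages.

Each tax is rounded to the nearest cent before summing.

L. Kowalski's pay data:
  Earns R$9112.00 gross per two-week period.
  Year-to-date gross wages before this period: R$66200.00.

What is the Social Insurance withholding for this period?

R$293.41

Social Insurance: 3.22% × R$9112.00 = R$293.41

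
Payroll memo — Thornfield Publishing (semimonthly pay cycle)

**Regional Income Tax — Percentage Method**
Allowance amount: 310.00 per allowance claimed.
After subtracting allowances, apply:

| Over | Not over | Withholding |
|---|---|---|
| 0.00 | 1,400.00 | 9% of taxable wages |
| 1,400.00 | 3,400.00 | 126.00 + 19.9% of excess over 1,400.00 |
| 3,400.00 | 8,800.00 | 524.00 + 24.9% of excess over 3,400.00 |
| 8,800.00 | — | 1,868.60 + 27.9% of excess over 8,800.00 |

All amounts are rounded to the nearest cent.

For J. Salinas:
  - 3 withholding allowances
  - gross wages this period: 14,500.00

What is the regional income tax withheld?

Regional Income Tax: taxable = 14,500.00 − 3×310.00 = 13,570.00
  1,868.60 + 27.9% × (13,570.00 − 8,800.00) = 1,868.60 + 27.9% × 4,770.00 = 3,199.43

3,199.43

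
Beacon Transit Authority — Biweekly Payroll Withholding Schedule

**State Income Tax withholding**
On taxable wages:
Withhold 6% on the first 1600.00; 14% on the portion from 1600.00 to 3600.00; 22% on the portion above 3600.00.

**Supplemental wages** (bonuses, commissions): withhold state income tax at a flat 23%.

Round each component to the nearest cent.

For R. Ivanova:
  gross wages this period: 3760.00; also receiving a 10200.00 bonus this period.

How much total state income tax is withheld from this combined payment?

State Income Tax: taxable = 3760.00
  376.00 + 22% × (3760.00 − 3600.00) = 376.00 + 22% × 160.00 = 411.20
Supplemental (23% flat on bonus): 23% × 10200.00 = 2346.00
Total state income tax: 411.20 + 2346.00 = 2757.20

2757.20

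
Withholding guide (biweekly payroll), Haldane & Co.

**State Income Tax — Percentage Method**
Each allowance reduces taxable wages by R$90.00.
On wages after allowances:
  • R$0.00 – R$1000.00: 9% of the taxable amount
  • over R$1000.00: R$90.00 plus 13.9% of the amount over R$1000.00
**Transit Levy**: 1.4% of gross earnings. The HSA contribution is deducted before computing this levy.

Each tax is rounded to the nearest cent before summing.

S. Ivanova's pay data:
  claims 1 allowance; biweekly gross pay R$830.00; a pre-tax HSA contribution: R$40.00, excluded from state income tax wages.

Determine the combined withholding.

R$74.06

State Income Tax: taxable = R$830.00 − R$40.00 − 1×R$90.00 = R$700.00
  9% × R$700.00 = R$63.00
Transit Levy: 1.4% × R$790.00 = R$11.06
Total: R$63.00 + R$11.06 = R$74.06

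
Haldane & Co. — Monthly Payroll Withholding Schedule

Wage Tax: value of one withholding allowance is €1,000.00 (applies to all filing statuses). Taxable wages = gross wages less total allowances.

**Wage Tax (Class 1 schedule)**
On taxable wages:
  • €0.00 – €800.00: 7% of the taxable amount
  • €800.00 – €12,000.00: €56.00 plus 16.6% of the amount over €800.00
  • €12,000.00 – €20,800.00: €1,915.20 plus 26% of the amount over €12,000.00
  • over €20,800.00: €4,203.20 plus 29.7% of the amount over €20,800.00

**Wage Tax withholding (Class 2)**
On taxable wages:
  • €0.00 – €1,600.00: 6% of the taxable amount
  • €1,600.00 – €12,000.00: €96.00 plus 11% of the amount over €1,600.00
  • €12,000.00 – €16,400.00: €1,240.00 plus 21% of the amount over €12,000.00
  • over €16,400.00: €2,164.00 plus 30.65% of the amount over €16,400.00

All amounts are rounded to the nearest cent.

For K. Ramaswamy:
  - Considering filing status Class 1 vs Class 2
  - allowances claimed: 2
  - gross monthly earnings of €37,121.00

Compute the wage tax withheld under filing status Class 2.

€7,901.99

Wage Tax (Class 2): taxable = €37,121.00 − 2×€1,000.00 = €35,121.00
  €2,164.00 + 30.65% × (€35,121.00 − €16,400.00) = €2,164.00 + 30.65% × €18,721.00 = €7,901.99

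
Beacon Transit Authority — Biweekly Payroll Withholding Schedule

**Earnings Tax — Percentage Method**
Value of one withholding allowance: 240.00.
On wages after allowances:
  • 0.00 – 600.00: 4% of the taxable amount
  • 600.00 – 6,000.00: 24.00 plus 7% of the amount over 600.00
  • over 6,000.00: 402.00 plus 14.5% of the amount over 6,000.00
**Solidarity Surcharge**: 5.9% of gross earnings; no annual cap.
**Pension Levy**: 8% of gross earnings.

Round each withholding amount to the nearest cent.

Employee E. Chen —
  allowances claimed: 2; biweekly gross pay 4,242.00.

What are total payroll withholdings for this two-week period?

Earnings Tax: taxable = 4,242.00 − 2×240.00 = 3,762.00
  24.00 + 7% × (3,762.00 − 600.00) = 24.00 + 7% × 3,162.00 = 245.34
Solidarity Surcharge: 5.9% × 4,242.00 = 250.28
Pension Levy: 8% × 4,242.00 = 339.36
Total: 245.34 + 250.28 + 339.36 = 834.98

834.98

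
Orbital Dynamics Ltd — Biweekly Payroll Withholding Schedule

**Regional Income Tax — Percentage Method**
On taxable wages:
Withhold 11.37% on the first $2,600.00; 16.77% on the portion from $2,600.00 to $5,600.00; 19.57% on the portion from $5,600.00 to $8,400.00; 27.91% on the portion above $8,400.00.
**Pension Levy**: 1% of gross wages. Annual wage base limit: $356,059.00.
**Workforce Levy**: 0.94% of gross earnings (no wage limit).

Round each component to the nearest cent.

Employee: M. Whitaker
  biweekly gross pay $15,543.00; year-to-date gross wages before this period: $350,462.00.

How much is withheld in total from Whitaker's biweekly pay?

Regional Income Tax: taxable = $15,543.00
  $1,346.68 + 27.91% × ($15,543.00 − $8,400.00) = $1,346.68 + 27.91% × $7,143.00 = $3,340.29
Pension Levy: cap $356,059.00 − YTD $350,462.00 = $5,597.00 subject; 1% × $5,597.00 = $55.97
Workforce Levy: 0.94% × $15,543.00 = $146.10
Total: $3,340.29 + $55.97 + $146.10 = $3,542.36

$3,542.36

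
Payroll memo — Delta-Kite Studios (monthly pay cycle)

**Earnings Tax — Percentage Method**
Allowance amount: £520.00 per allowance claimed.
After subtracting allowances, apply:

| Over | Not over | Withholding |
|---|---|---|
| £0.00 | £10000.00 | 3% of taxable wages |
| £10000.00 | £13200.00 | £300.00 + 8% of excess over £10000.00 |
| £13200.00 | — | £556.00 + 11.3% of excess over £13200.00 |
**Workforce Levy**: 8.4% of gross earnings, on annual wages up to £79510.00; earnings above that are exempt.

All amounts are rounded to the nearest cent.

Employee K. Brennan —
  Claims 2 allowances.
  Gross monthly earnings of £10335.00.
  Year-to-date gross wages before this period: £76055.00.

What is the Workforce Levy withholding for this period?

Workforce Levy: cap £79510.00 − YTD £76055.00 = £3455.00 subject; 8.4% × £3455.00 = £290.22

£290.22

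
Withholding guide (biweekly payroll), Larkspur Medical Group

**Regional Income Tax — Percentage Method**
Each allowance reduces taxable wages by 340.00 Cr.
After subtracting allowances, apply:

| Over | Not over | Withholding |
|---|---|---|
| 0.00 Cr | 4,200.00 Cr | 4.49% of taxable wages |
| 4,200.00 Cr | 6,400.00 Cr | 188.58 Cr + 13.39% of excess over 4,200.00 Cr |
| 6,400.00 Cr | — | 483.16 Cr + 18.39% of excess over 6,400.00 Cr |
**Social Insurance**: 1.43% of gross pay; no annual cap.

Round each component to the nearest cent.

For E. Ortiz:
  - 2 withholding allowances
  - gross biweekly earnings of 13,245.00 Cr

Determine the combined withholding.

Regional Income Tax: taxable = 13,245.00 Cr − 2×340.00 Cr = 12,565.00 Cr
  483.16 Cr + 18.39% × (12,565.00 Cr − 6,400.00 Cr) = 483.16 Cr + 18.39% × 6,165.00 Cr = 1,616.90 Cr
Social Insurance: 1.43% × 13,245.00 Cr = 189.40 Cr
Total: 1,616.90 Cr + 189.40 Cr = 1,806.30 Cr

1,806.30 Cr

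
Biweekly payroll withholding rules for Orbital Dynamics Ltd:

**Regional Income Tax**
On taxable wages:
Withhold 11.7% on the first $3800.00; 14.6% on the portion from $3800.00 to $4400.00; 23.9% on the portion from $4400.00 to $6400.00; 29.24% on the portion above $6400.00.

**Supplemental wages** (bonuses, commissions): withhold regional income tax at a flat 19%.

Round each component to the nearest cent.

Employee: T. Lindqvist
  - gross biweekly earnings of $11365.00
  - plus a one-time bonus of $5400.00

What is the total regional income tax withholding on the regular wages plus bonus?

Regional Income Tax: taxable = $11365.00
  $1010.20 + 29.24% × ($11365.00 − $6400.00) = $1010.20 + 29.24% × $4965.00 = $2461.97
Supplemental (19% flat on bonus): 19% × $5400.00 = $1026.00
Total regional income tax: $2461.97 + $1026.00 = $3487.97

$3487.97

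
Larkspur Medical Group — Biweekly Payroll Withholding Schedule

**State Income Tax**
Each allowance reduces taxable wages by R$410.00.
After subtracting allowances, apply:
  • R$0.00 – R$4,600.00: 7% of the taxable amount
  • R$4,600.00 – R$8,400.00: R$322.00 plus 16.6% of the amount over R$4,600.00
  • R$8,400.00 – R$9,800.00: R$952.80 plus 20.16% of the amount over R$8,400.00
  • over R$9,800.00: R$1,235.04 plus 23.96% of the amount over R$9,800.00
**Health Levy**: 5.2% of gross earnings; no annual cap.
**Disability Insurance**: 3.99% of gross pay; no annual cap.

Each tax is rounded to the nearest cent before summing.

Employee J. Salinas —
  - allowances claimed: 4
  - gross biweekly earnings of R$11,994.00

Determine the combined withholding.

State Income Tax: taxable = R$11,994.00 − 4×R$410.00 = R$10,354.00
  R$1,235.04 + 23.96% × (R$10,354.00 − R$9,800.00) = R$1,235.04 + 23.96% × R$554.00 = R$1,367.78
Health Levy: 5.2% × R$11,994.00 = R$623.69
Disability Insurance: 3.99% × R$11,994.00 = R$478.56
Total: R$1,367.78 + R$623.69 + R$478.56 = R$2,470.03

R$2,470.03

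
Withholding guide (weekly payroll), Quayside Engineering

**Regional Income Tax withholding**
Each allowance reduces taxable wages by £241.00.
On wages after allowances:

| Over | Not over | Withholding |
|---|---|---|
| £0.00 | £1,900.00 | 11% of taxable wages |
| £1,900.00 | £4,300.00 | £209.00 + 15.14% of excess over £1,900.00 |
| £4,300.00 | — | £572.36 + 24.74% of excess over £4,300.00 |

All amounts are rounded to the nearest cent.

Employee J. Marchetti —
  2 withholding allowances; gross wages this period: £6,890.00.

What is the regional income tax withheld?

Regional Income Tax: taxable = £6,890.00 − 2×£241.00 = £6,408.00
  £572.36 + 24.74% × (£6,408.00 − £4,300.00) = £572.36 + 24.74% × £2,108.00 = £1,093.88

£1,093.88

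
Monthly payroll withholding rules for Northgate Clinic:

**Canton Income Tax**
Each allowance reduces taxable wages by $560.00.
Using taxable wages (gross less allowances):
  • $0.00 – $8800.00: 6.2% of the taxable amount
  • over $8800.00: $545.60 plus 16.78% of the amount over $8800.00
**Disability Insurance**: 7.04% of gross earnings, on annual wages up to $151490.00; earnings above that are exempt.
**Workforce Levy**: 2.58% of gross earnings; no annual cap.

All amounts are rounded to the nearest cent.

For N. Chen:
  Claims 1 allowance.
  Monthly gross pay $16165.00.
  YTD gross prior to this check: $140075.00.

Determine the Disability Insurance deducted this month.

Disability Insurance: cap $151490.00 − YTD $140075.00 = $11415.00 subject; 7.04% × $11415.00 = $803.62

$803.62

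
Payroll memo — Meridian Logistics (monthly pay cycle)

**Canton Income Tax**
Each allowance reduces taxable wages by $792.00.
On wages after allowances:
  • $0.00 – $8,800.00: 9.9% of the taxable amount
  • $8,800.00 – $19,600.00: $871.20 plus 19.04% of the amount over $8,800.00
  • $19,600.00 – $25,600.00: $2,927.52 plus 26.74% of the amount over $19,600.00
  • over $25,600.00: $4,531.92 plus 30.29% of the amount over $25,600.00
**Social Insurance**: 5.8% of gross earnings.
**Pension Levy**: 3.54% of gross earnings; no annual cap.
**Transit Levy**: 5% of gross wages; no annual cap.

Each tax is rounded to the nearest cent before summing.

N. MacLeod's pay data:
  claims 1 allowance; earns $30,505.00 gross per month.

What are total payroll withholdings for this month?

Canton Income Tax: taxable = $30,505.00 − 1×$792.00 = $29,713.00
  $4,531.92 + 30.29% × ($29,713.00 − $25,600.00) = $4,531.92 + 30.29% × $4,113.00 = $5,777.75
Social Insurance: 5.8% × $30,505.00 = $1,769.29
Pension Levy: 3.54% × $30,505.00 = $1,079.88
Transit Levy: 5% × $30,505.00 = $1,525.25
Total: $5,777.75 + $1,769.29 + $1,079.88 + $1,525.25 = $10,152.17

$10,152.17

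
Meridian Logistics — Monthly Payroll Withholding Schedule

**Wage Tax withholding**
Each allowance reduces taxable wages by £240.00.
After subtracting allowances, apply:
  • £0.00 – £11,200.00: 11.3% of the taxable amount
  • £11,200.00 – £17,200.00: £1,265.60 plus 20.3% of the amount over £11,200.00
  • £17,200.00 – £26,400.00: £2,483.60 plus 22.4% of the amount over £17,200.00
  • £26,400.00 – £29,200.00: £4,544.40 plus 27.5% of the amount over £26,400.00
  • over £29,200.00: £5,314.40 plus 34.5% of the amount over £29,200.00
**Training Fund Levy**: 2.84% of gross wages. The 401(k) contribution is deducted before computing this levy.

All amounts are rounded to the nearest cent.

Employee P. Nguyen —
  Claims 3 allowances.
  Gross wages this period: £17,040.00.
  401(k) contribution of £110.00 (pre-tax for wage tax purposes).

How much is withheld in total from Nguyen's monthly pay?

£2,763.44

Wage Tax: taxable = £17,040.00 − £110.00 − 3×£240.00 = £16,210.00
  £1,265.60 + 20.3% × (£16,210.00 − £11,200.00) = £1,265.60 + 20.3% × £5,010.00 = £2,282.63
Training Fund Levy: 2.84% × £16,930.00 = £480.81
Total: £2,282.63 + £480.81 = £2,763.44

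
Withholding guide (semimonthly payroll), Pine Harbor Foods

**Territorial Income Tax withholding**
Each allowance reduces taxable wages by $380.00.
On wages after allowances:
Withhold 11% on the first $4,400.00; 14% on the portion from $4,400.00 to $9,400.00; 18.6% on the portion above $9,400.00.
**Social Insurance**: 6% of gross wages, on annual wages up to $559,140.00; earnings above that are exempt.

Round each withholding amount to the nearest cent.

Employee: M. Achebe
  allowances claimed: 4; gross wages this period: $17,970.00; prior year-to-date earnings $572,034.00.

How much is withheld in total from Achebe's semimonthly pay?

$2,495.30

Territorial Income Tax: taxable = $17,970.00 − 4×$380.00 = $16,450.00
  $1,184.00 + 18.6% × ($16,450.00 − $9,400.00) = $1,184.00 + 18.6% × $7,050.00 = $2,495.30
Social Insurance: YTD $572,034.00 ≥ cap $559,140.00 → $0.00
Total: $2,495.30 + $0.00 = $2,495.30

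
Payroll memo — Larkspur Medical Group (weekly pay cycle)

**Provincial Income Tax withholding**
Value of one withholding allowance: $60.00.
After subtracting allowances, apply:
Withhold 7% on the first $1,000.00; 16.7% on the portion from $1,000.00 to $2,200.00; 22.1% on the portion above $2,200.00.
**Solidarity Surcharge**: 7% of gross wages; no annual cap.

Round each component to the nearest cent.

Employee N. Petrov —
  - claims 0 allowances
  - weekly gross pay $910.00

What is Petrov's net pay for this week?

$782.60

Provincial Income Tax: taxable = $910.00
  7% × $910.00 = $63.70
Solidarity Surcharge: 7% × $910.00 = $63.70
Total withheld: $63.70 + $63.70 = $127.40
Net pay: $910.00 − $127.40 = $782.60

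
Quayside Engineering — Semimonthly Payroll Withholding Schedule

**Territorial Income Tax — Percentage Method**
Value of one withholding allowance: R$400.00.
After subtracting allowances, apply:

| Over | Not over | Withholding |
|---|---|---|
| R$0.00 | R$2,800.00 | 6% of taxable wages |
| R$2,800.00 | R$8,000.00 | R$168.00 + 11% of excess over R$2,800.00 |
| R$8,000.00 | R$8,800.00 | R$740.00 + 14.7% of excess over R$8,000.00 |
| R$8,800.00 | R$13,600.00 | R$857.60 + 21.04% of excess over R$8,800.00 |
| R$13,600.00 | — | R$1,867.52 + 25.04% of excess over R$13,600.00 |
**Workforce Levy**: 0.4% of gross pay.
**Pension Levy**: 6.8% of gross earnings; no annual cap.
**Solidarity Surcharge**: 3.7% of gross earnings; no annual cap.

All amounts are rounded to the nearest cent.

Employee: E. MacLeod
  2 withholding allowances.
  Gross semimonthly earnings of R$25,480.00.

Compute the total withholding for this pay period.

Territorial Income Tax: taxable = R$25,480.00 − 2×R$400.00 = R$24,680.00
  R$1,867.52 + 25.04% × (R$24,680.00 − R$13,600.00) = R$1,867.52 + 25.04% × R$11,080.00 = R$4,641.95
Workforce Levy: 0.4% × R$25,480.00 = R$101.92
Pension Levy: 6.8% × R$25,480.00 = R$1,732.64
Solidarity Surcharge: 3.7% × R$25,480.00 = R$942.76
Total: R$4,641.95 + R$101.92 + R$1,732.64 + R$942.76 = R$7,419.27

R$7,419.27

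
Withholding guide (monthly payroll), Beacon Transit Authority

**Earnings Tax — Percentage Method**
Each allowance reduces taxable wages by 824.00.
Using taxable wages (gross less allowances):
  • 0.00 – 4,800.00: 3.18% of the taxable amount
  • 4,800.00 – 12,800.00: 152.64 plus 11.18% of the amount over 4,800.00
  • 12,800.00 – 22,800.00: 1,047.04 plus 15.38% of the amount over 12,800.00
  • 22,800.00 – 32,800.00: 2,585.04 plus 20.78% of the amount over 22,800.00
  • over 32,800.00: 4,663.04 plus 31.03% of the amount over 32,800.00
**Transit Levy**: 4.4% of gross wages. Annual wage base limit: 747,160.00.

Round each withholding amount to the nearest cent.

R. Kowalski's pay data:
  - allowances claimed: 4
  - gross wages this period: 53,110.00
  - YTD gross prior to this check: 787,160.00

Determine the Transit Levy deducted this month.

0.00

Transit Levy: YTD 787,160.00 ≥ cap 747,160.00 → 0.00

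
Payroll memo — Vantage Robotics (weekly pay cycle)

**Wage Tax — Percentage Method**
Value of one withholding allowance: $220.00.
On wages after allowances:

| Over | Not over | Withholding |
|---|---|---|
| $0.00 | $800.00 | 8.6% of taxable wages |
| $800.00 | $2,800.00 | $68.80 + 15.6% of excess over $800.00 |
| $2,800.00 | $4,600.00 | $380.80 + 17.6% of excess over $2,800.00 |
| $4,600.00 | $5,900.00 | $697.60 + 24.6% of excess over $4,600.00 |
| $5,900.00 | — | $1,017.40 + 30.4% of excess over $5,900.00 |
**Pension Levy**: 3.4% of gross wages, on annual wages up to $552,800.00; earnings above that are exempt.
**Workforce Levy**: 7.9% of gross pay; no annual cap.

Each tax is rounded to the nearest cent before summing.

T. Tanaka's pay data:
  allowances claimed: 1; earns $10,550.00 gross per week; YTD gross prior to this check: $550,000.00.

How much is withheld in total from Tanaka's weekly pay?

Wage Tax: taxable = $10,550.00 − 1×$220.00 = $10,330.00
  $1,017.40 + 30.4% × ($10,330.00 − $5,900.00) = $1,017.40 + 30.4% × $4,430.00 = $2,364.12
Pension Levy: cap $552,800.00 − YTD $550,000.00 = $2,800.00 subject; 3.4% × $2,800.00 = $95.20
Workforce Levy: 7.9% × $10,550.00 = $833.45
Total: $2,364.12 + $95.20 + $833.45 = $3,292.77

$3,292.77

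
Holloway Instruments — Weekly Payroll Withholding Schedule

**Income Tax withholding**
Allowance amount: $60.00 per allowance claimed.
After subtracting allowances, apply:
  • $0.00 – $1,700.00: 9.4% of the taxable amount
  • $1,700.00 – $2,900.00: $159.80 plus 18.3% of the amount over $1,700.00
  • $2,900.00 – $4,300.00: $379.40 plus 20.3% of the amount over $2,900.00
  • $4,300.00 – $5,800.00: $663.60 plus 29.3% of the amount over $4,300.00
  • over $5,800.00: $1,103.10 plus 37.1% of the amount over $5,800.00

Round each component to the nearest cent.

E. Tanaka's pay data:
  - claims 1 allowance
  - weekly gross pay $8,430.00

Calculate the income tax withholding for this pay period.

Income Tax: taxable = $8,430.00 − 1×$60.00 = $8,370.00
  $1,103.10 + 37.1% × ($8,370.00 − $5,800.00) = $1,103.10 + 37.1% × $2,570.00 = $2,056.57

$2,056.57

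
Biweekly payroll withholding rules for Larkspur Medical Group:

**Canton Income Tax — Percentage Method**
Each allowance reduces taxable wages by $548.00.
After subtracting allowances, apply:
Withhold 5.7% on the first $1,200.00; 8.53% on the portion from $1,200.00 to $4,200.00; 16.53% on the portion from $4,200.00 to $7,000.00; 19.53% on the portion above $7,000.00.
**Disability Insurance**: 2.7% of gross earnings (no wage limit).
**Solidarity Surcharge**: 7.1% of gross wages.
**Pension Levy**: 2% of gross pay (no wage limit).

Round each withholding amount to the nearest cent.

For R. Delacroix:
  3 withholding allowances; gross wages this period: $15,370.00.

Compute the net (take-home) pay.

$11,455.61

Canton Income Tax: taxable = $15,370.00 − 3×$548.00 = $13,726.00
  $787.14 + 19.53% × ($13,726.00 − $7,000.00) = $787.14 + 19.53% × $6,726.00 = $2,100.73
Disability Insurance: 2.7% × $15,370.00 = $414.99
Solidarity Surcharge: 7.1% × $15,370.00 = $1,091.27
Pension Levy: 2% × $15,370.00 = $307.40
Total withheld: $2,100.73 + $414.99 + $1,091.27 + $307.40 = $3,914.39
Net pay: $15,370.00 − $3,914.39 = $11,455.61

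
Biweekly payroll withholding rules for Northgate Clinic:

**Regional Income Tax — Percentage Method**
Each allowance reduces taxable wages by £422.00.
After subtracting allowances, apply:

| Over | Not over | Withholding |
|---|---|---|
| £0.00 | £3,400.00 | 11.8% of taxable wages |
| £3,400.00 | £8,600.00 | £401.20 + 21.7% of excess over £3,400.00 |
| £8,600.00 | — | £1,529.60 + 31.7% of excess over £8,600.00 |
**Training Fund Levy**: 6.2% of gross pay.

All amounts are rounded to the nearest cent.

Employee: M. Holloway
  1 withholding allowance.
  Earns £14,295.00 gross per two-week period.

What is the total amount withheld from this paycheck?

Regional Income Tax: taxable = £14,295.00 − 1×£422.00 = £13,873.00
  £1,529.60 + 31.7% × (£13,873.00 − £8,600.00) = £1,529.60 + 31.7% × £5,273.00 = £3,201.14
Training Fund Levy: 6.2% × £14,295.00 = £886.29
Total: £3,201.14 + £886.29 = £4,087.43

£4,087.43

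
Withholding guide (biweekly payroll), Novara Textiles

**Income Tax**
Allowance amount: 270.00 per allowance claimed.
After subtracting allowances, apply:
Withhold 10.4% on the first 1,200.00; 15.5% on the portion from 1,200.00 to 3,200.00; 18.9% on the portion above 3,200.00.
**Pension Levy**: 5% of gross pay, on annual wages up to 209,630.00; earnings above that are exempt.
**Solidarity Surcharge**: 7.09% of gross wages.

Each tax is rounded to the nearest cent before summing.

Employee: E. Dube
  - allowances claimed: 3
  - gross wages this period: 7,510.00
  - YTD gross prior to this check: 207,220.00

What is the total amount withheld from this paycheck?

1,749.26

Income Tax: taxable = 7,510.00 − 3×270.00 = 6,700.00
  434.80 + 18.9% × (6,700.00 − 3,200.00) = 434.80 + 18.9% × 3,500.00 = 1,096.30
Pension Levy: cap 209,630.00 − YTD 207,220.00 = 2,410.00 subject; 5% × 2,410.00 = 120.50
Solidarity Surcharge: 7.09% × 7,510.00 = 532.46
Total: 1,096.30 + 120.50 + 532.46 = 1,749.26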